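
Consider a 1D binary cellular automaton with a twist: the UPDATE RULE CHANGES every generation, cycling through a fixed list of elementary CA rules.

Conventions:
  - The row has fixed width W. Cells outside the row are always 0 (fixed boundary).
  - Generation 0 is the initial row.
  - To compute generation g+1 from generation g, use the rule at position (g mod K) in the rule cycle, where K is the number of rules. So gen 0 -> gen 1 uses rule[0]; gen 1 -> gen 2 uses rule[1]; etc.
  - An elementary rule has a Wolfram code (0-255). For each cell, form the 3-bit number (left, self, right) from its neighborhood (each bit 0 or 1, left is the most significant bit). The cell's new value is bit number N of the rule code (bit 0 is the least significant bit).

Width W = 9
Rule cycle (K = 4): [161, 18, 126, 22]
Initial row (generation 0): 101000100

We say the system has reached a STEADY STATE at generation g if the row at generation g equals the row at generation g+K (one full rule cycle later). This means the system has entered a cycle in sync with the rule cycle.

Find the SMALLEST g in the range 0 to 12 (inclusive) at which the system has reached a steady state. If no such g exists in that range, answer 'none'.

Answer: 4

Derivation:
Gen 0: 101000100
Gen 1 (rule 161): 010010001
Gen 2 (rule 18): 101101010
Gen 3 (rule 126): 111111111
Gen 4 (rule 22): 000000000
Gen 5 (rule 161): 111111111
Gen 6 (rule 18): 000000000
Gen 7 (rule 126): 000000000
Gen 8 (rule 22): 000000000
Gen 9 (rule 161): 111111111
Gen 10 (rule 18): 000000000
Gen 11 (rule 126): 000000000
Gen 12 (rule 22): 000000000
Gen 13 (rule 161): 111111111
Gen 14 (rule 18): 000000000
Gen 15 (rule 126): 000000000
Gen 16 (rule 22): 000000000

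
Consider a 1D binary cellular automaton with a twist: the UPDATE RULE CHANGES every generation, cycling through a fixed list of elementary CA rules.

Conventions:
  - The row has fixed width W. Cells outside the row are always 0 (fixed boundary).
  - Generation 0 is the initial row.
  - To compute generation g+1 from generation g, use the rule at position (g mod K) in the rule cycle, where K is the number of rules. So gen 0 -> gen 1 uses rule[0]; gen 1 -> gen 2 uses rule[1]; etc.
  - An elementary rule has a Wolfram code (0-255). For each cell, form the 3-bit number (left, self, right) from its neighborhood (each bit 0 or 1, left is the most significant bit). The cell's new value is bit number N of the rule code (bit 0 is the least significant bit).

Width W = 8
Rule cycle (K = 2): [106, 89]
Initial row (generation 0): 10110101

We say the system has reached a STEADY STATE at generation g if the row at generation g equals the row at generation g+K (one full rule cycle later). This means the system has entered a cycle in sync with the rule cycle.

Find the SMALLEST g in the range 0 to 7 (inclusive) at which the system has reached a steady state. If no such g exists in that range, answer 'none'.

Answer: 2

Derivation:
Gen 0: 10110101
Gen 1 (rule 106): 01111010
Gen 2 (rule 89): 01001001
Gen 3 (rule 106): 10010010
Gen 4 (rule 89): 01001001
Gen 5 (rule 106): 10010010
Gen 6 (rule 89): 01001001
Gen 7 (rule 106): 10010010
Gen 8 (rule 89): 01001001
Gen 9 (rule 106): 10010010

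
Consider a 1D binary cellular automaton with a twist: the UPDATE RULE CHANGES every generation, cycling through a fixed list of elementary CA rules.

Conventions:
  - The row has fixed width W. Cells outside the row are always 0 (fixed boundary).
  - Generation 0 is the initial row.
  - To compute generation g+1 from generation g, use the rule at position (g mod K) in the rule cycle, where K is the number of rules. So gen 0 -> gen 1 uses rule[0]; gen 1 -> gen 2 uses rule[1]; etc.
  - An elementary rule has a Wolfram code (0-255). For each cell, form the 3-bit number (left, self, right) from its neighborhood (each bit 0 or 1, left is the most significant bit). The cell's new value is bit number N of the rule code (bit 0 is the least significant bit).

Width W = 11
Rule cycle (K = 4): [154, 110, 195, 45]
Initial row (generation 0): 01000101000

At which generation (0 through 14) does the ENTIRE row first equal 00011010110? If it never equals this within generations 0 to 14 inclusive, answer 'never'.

Gen 0: 01000101000
Gen 1 (rule 154): 10101000100
Gen 2 (rule 110): 11111001100
Gen 3 (rule 195): 01111010101
Gen 4 (rule 45): 01000111111
Gen 5 (rule 154): 10101111110
Gen 6 (rule 110): 11111000010
Gen 7 (rule 195): 01111011100
Gen 8 (rule 45): 01000110001
Gen 9 (rule 154): 10101101010
Gen 10 (rule 110): 11111111110
Gen 11 (rule 195): 01111111110
Gen 12 (rule 45): 01000000000
Gen 13 (rule 154): 10100000000
Gen 14 (rule 110): 11100000000

Answer: never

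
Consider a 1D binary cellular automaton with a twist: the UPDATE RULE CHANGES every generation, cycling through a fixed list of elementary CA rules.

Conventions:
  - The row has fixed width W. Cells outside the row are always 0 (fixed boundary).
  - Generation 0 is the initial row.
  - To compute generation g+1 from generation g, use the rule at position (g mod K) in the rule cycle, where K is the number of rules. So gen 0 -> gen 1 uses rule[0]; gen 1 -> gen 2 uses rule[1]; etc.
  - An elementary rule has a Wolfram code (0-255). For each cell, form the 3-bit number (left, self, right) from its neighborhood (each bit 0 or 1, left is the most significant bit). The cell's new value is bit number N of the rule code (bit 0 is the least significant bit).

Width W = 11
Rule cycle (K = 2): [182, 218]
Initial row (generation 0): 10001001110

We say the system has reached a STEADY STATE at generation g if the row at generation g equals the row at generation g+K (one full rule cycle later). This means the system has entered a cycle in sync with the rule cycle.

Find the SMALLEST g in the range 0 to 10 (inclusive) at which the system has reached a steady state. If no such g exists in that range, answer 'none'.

Answer: 6

Derivation:
Gen 0: 10001001110
Gen 1 (rule 182): 11011110101
Gen 2 (rule 218): 11011110000
Gen 3 (rule 182): 00101101000
Gen 4 (rule 218): 01001100100
Gen 5 (rule 182): 11110011110
Gen 6 (rule 218): 11111111111
Gen 7 (rule 182): 01111111110
Gen 8 (rule 218): 11111111111
Gen 9 (rule 182): 01111111110
Gen 10 (rule 218): 11111111111
Gen 11 (rule 182): 01111111110
Gen 12 (rule 218): 11111111111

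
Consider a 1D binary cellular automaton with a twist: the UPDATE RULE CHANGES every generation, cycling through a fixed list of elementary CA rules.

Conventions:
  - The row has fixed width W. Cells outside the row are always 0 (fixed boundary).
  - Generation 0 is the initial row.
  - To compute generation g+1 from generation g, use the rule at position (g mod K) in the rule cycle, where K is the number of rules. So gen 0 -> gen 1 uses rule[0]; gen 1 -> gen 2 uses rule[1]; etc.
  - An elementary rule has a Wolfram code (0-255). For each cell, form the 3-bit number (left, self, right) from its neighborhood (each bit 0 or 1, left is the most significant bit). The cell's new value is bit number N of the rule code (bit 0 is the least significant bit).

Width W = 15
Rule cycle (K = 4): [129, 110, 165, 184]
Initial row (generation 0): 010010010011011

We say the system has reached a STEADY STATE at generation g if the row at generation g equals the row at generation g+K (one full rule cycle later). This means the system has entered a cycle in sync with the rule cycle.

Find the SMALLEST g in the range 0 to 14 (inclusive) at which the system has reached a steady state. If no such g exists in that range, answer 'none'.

Gen 0: 010010010011011
Gen 1 (rule 129): 000000000000000
Gen 2 (rule 110): 000000000000000
Gen 3 (rule 165): 111111111111111
Gen 4 (rule 184): 111111111111110
Gen 5 (rule 129): 011111111111100
Gen 6 (rule 110): 110000000000100
Gen 7 (rule 165): 000111111110101
Gen 8 (rule 184): 000111111101010
Gen 9 (rule 129): 110011111000000
Gen 10 (rule 110): 110110001000000
Gen 11 (rule 165): 001000101011111
Gen 12 (rule 184): 000100010111110
Gen 13 (rule 129): 110001000011100
Gen 14 (rule 110): 110011000110100
Gen 15 (rule 165): 000000010001101
Gen 16 (rule 184): 000000001001010
Gen 17 (rule 129): 111111100000000
Gen 18 (rule 110): 100000100000000

Answer: none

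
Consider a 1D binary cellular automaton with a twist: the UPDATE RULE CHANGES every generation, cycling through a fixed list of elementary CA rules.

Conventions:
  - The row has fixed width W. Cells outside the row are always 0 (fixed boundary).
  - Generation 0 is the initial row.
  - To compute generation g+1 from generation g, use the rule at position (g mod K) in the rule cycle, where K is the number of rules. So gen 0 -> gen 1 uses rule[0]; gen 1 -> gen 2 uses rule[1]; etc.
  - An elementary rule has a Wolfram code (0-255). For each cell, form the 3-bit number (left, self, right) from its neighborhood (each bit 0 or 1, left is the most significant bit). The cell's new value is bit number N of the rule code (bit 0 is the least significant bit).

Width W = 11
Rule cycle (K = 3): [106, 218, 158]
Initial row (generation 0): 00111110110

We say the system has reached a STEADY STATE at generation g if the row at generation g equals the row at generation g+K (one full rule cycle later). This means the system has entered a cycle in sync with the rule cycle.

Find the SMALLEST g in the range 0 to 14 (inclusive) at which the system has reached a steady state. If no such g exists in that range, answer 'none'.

Answer: none

Derivation:
Gen 0: 00111110110
Gen 1 (rule 106): 01100011110
Gen 2 (rule 218): 11110111111
Gen 3 (rule 158): 11100111110
Gen 4 (rule 106): 10101100010
Gen 5 (rule 218): 00001110101
Gen 6 (rule 158): 00011100101
Gen 7 (rule 106): 00110101010
Gen 8 (rule 218): 01110000001
Gen 9 (rule 158): 11101000011
Gen 10 (rule 106): 10110000111
Gen 11 (rule 218): 00111001111
Gen 12 (rule 158): 01110111110
Gen 13 (rule 106): 11011100010
Gen 14 (rule 218): 11011110101
Gen 15 (rule 158): 10011100101
Gen 16 (rule 106): 00110101010
Gen 17 (rule 218): 01110000001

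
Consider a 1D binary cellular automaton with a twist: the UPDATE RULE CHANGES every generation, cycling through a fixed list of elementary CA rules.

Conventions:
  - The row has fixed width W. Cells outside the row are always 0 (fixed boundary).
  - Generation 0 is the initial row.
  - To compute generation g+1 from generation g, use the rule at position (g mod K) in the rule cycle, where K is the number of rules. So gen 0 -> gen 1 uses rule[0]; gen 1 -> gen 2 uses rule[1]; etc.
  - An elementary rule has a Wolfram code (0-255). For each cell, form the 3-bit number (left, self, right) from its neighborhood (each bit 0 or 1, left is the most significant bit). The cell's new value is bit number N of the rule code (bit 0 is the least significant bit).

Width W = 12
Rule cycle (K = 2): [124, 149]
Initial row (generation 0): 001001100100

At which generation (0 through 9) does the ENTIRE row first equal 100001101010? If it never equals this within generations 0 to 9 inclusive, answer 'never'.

Gen 0: 001001100100
Gen 1 (rule 124): 001101110110
Gen 2 (rule 149): 100000100001
Gen 3 (rule 124): 110000110001
Gen 4 (rule 149): 001110001101
Gen 5 (rule 124): 001011001111
Gen 6 (rule 149): 101000100110
Gen 7 (rule 124): 111100110111
Gen 8 (rule 149): 011010000010
Gen 9 (rule 124): 011111000011

Answer: never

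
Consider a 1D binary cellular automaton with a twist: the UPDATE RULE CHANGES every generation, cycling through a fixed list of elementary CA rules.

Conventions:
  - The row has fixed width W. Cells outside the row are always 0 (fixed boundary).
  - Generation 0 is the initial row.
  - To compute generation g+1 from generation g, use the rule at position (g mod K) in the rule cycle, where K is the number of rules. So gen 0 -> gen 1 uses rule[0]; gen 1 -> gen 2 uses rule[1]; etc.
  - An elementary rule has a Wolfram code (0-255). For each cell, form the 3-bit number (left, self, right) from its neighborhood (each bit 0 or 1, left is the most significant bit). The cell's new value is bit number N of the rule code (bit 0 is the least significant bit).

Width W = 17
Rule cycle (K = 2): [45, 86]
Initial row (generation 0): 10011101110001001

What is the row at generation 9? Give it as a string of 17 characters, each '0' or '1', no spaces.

Answer: 10001011001111111

Derivation:
Gen 0: 10011101110001001
Gen 1 (rule 45): 10010011000101001
Gen 2 (rule 86): 11111101101101111
Gen 3 (rule 45): 10000011011011000
Gen 4 (rule 86): 11000101001001100
Gen 5 (rule 45): 10010111001001001
Gen 6 (rule 86): 11110001111111111
Gen 7 (rule 45): 10000101000000000
Gen 8 (rule 86): 11001101100000000
Gen 9 (rule 45): 10001011001111111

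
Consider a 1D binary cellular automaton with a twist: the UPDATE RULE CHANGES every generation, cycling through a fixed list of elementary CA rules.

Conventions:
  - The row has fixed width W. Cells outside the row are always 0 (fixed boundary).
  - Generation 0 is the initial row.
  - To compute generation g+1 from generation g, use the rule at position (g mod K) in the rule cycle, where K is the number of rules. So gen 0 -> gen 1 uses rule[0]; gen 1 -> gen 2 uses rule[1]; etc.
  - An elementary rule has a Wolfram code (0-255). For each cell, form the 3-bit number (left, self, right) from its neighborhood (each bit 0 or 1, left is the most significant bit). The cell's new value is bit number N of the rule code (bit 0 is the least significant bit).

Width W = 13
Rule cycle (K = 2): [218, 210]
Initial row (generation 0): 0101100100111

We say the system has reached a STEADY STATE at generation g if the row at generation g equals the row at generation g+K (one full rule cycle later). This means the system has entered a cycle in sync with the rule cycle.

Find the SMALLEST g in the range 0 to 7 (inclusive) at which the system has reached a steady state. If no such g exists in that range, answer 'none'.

Answer: 5

Derivation:
Gen 0: 0101100100111
Gen 1 (rule 218): 1001111011111
Gen 2 (rule 210): 0110111001111
Gen 3 (rule 218): 1110111111111
Gen 4 (rule 210): 0110011111111
Gen 5 (rule 218): 1111111111111
Gen 6 (rule 210): 0111111111111
Gen 7 (rule 218): 1111111111111
Gen 8 (rule 210): 0111111111111
Gen 9 (rule 218): 1111111111111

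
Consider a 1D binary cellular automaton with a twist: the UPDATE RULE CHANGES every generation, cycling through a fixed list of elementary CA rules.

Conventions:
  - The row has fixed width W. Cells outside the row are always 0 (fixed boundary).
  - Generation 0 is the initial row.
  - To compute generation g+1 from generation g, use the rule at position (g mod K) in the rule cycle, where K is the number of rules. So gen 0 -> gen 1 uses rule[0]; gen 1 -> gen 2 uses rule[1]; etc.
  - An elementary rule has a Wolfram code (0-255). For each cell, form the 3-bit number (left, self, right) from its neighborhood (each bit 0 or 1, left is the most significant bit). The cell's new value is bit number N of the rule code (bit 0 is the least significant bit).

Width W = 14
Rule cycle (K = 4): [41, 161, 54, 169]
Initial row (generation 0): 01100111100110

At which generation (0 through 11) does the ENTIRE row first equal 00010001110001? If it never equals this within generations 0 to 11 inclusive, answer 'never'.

Answer: 2

Derivation:
Gen 0: 01100111100110
Gen 1 (rule 41): 01000100000100
Gen 2 (rule 161): 00010001110001
Gen 3 (rule 54): 00111010001011
Gen 4 (rule 169): 10110100100110
Gen 5 (rule 41): 01101000000100
Gen 6 (rule 161): 00010011110001
Gen 7 (rule 54): 00111100001011
Gen 8 (rule 169): 10111001100110
Gen 9 (rule 41): 01100001000100
Gen 10 (rule 161): 00001100010001
Gen 11 (rule 54): 00010010111011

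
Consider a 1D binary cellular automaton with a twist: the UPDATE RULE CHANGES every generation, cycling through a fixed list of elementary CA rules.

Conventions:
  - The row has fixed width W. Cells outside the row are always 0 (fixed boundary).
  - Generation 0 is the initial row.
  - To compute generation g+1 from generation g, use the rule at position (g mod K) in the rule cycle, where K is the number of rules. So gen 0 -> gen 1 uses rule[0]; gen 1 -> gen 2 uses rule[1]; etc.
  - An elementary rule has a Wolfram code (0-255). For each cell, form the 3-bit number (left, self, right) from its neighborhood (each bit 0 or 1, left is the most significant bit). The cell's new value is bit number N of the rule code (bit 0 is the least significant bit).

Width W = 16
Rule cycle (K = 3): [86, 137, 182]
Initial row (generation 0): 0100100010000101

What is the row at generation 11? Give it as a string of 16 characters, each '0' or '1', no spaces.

Answer: 1001011100000100

Derivation:
Gen 0: 0100100010000101
Gen 1 (rule 86): 1111110111001101
Gen 2 (rule 137): 1111100110001000
Gen 3 (rule 182): 0111011001011100
Gen 4 (rule 86): 1001001111000110
Gen 5 (rule 137): 0000001110010100
Gen 6 (rule 182): 0000010101111110
Gen 7 (rule 86): 0000110100000011
Gen 8 (rule 137): 1110100001111010
Gen 9 (rule 182): 0101110010110111
Gen 10 (rule 86): 1100011110010001
Gen 11 (rule 137): 1001011100000100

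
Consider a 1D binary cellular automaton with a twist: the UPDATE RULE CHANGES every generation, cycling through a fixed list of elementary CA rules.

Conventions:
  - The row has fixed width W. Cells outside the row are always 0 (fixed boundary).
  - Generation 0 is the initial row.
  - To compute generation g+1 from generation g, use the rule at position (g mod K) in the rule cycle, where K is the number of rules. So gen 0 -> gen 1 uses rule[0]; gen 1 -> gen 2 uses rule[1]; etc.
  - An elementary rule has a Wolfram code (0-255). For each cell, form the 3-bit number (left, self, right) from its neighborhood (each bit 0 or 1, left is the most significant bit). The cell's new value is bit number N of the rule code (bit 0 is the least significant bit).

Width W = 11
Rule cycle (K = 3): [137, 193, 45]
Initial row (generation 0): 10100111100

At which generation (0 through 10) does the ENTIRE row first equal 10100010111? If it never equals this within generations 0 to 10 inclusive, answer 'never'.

Gen 0: 10100111100
Gen 1 (rule 137): 00000111001
Gen 2 (rule 193): 11110011000
Gen 3 (rule 45): 10000010011
Gen 4 (rule 137): 00111000010
Gen 5 (rule 193): 10011011000
Gen 6 (rule 45): 10010110011
Gen 7 (rule 137): 00000100010
Gen 8 (rule 193): 11110001000
Gen 9 (rule 45): 10000101011
Gen 10 (rule 137): 00110000010

Answer: never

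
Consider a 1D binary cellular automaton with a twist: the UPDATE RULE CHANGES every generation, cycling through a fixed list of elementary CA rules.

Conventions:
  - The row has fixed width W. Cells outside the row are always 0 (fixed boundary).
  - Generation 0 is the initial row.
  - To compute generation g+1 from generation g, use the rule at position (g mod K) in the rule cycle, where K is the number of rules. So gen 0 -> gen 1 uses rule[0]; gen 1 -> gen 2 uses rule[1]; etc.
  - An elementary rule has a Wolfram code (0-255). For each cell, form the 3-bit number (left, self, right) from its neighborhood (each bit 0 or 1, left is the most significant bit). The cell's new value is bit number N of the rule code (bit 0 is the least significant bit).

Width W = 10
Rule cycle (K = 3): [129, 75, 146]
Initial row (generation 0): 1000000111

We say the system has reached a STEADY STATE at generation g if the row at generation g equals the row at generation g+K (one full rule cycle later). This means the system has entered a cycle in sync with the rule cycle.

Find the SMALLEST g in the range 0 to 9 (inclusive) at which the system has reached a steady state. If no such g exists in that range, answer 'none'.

Gen 0: 1000000111
Gen 1 (rule 129): 0011110010
Gen 2 (rule 75): 1110010100
Gen 3 (rule 146): 0101100010
Gen 4 (rule 129): 0000001000
Gen 5 (rule 75): 1111110011
Gen 6 (rule 146): 0111101100
Gen 7 (rule 129): 0011000001
Gen 8 (rule 75): 1111011110
Gen 9 (rule 146): 0110001101
Gen 10 (rule 129): 0000100000
Gen 11 (rule 75): 1111001111
Gen 12 (rule 146): 0110110110

Answer: none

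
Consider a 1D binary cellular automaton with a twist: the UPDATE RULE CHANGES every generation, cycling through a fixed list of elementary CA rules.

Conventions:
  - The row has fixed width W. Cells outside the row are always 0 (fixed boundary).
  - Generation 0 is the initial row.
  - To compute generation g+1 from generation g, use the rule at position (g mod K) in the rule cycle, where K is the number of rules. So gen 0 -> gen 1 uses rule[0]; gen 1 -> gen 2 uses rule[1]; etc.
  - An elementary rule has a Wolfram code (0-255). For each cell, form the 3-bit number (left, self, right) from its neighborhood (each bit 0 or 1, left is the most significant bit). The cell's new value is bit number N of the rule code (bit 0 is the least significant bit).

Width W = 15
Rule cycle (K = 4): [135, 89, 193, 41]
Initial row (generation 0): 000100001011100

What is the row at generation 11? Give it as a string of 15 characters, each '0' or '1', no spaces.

Gen 0: 000100001011100
Gen 1 (rule 135): 111101111001001
Gen 2 (rule 89): 100101001100100
Gen 3 (rule 193): 000000000100001
Gen 4 (rule 41): 111111110001100
Gen 5 (rule 135): 011111100110001
Gen 6 (rule 89): 010000110111100
Gen 7 (rule 193): 000110010011101
Gen 8 (rule 41): 110100000010010
Gen 9 (rule 135): 000101111110110
Gen 10 (rule 89): 110001000010111
Gen 11 (rule 193): 010100011000011

Answer: 010100011000011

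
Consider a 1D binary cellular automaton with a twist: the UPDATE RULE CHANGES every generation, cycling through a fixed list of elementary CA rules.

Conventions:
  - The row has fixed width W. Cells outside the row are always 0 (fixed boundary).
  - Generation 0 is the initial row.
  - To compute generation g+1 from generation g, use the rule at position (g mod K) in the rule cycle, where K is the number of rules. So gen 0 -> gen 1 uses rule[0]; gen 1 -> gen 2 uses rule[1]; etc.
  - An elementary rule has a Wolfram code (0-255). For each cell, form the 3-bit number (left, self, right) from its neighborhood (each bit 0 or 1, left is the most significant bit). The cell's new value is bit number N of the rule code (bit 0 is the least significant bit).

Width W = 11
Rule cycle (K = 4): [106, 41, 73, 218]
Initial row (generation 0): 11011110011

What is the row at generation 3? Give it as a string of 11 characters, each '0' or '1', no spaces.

Answer: 00111101101

Derivation:
Gen 0: 11011110011
Gen 1 (rule 106): 11110010111
Gen 2 (rule 41): 10000001100
Gen 3 (rule 73): 00111101101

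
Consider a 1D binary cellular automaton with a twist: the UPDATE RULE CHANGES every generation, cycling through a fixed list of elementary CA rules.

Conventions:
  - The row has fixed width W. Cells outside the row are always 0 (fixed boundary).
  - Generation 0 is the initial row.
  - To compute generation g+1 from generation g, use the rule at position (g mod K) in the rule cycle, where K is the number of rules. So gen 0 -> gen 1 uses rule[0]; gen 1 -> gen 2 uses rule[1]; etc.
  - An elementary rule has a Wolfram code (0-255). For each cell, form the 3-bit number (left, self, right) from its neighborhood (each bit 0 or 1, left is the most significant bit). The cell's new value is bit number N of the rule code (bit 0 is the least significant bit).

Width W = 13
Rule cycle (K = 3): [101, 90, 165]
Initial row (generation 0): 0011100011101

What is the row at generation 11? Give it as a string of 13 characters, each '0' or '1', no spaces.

Gen 0: 0011100011101
Gen 1 (rule 101): 1000101000111
Gen 2 (rule 90): 0101000101101
Gen 3 (rule 165): 0111010110011
Gen 4 (rule 101): 0001111010001
Gen 5 (rule 90): 0011001001010
Gen 6 (rule 165): 1000001001110
Gen 7 (rule 101): 1011101000010
Gen 8 (rule 90): 0010100100101
Gen 9 (rule 165): 1011100100111
Gen 10 (rule 101): 1100100100001
Gen 11 (rule 90): 1111011010010

Answer: 1111011010010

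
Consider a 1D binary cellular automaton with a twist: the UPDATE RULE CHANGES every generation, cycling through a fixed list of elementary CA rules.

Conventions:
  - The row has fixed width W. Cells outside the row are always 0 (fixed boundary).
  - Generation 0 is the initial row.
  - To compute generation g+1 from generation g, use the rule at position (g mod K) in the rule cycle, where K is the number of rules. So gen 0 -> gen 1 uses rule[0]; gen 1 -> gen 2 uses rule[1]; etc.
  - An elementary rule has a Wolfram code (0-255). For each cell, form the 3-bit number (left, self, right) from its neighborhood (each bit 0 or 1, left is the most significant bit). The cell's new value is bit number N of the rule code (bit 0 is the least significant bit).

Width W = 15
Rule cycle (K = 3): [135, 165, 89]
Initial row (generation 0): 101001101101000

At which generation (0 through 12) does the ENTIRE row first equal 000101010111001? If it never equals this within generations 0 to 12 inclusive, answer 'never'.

Answer: never

Derivation:
Gen 0: 101001101101000
Gen 1 (rule 135): 101010000001011
Gen 2 (rule 165): 111110111101100
Gen 3 (rule 89): 100010100101111
Gen 4 (rule 135): 101110101100110
Gen 5 (rule 165): 110101110000000
Gen 6 (rule 89): 110001011111111
Gen 7 (rule 135): 000111001111110
Gen 8 (rule 165): 110010000111100
Gen 9 (rule 89): 111001110100111
Gen 10 (rule 135): 010010100101010
Gen 11 (rule 165): 010011100111110
Gen 12 (rule 89): 001010110100011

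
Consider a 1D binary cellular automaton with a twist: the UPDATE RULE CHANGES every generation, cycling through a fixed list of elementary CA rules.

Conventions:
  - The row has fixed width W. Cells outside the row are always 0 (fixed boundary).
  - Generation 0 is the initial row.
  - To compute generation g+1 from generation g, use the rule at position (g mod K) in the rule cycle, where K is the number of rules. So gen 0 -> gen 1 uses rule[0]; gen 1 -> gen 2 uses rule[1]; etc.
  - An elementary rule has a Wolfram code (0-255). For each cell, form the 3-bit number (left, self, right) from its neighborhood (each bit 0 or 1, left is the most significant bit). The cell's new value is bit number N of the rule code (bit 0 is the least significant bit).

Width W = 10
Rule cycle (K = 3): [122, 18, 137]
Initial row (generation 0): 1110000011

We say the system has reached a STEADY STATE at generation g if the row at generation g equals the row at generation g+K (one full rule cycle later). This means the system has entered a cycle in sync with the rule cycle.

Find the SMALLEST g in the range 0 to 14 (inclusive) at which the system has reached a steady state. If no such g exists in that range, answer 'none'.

Answer: 0

Derivation:
Gen 0: 1110000011
Gen 1 (rule 122): 1011000111
Gen 2 (rule 18): 0000101000
Gen 3 (rule 137): 1110000011
Gen 4 (rule 122): 1011000111
Gen 5 (rule 18): 0000101000
Gen 6 (rule 137): 1110000011
Gen 7 (rule 122): 1011000111
Gen 8 (rule 18): 0000101000
Gen 9 (rule 137): 1110000011
Gen 10 (rule 122): 1011000111
Gen 11 (rule 18): 0000101000
Gen 12 (rule 137): 1110000011
Gen 13 (rule 122): 1011000111
Gen 14 (rule 18): 0000101000
Gen 15 (rule 137): 1110000011
Gen 16 (rule 122): 1011000111
Gen 17 (rule 18): 0000101000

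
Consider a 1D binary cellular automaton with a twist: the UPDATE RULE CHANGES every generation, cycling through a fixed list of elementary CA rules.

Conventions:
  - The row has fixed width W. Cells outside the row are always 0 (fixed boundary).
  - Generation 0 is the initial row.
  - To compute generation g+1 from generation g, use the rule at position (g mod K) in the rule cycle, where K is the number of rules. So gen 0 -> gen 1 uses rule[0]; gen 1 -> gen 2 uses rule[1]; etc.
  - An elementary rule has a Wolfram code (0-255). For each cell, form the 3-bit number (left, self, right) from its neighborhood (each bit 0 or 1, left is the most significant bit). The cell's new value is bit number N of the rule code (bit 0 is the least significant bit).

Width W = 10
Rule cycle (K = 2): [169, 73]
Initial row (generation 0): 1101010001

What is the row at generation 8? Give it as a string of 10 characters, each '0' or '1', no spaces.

Gen 0: 1101010001
Gen 1 (rule 169): 1010100100
Gen 2 (rule 73): 0000000001
Gen 3 (rule 169): 1111111100
Gen 4 (rule 73): 1000000101
Gen 5 (rule 169): 0011110010
Gen 6 (rule 73): 1010010000
Gen 7 (rule 169): 0100000111
Gen 8 (rule 73): 0001110101

Answer: 0001110101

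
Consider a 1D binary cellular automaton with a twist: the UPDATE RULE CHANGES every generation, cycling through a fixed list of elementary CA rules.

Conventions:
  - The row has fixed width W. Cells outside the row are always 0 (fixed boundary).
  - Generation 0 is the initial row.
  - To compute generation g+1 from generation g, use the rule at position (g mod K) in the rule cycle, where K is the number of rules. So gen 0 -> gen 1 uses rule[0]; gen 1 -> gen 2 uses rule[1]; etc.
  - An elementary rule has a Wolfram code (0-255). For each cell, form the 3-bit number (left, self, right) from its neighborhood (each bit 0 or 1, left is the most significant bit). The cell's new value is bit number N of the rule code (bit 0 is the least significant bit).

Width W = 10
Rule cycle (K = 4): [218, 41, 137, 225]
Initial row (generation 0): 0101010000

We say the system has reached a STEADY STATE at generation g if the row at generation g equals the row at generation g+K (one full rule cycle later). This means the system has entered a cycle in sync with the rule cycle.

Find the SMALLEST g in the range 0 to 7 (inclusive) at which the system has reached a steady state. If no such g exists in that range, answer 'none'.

Gen 0: 0101010000
Gen 1 (rule 218): 1000001000
Gen 2 (rule 41): 0011100011
Gen 3 (rule 137): 1011001010
Gen 4 (rule 225): 0101000100
Gen 5 (rule 218): 1000101010
Gen 6 (rule 41): 0010010100
Gen 7 (rule 137): 1000000001
Gen 8 (rule 225): 0011111100
Gen 9 (rule 218): 0111111110
Gen 10 (rule 41): 0100000000
Gen 11 (rule 137): 0001111111

Answer: none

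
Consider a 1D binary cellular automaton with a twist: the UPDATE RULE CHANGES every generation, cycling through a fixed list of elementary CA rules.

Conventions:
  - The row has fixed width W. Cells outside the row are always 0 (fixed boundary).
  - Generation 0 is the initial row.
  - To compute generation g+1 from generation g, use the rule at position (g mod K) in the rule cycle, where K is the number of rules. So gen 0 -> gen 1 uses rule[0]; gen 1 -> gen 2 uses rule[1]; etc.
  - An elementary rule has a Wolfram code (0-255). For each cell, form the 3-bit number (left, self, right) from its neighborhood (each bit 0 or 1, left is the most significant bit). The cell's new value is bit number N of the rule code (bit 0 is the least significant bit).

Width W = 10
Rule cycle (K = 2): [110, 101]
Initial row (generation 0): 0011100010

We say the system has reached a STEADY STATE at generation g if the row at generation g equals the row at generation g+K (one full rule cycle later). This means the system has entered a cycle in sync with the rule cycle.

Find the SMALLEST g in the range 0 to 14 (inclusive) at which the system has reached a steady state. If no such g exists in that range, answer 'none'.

Answer: 0

Derivation:
Gen 0: 0011100010
Gen 1 (rule 110): 0110100110
Gen 2 (rule 101): 0011100010
Gen 3 (rule 110): 0110100110
Gen 4 (rule 101): 0011100010
Gen 5 (rule 110): 0110100110
Gen 6 (rule 101): 0011100010
Gen 7 (rule 110): 0110100110
Gen 8 (rule 101): 0011100010
Gen 9 (rule 110): 0110100110
Gen 10 (rule 101): 0011100010
Gen 11 (rule 110): 0110100110
Gen 12 (rule 101): 0011100010
Gen 13 (rule 110): 0110100110
Gen 14 (rule 101): 0011100010
Gen 15 (rule 110): 0110100110
Gen 16 (rule 101): 0011100010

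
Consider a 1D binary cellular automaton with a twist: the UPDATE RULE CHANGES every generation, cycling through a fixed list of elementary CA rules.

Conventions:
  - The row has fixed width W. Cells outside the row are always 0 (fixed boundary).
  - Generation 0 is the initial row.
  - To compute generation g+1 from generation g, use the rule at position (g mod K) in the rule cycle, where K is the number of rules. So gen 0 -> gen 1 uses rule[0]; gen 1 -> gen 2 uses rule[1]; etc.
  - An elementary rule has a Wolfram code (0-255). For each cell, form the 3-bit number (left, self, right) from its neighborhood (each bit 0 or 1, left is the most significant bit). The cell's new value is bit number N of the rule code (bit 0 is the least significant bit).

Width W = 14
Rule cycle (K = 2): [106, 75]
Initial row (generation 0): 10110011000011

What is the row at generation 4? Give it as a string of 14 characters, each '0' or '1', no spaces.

Gen 0: 10110011000011
Gen 1 (rule 106): 01110111000111
Gen 2 (rule 75): 11010101011101
Gen 3 (rule 106): 11101010110110
Gen 4 (rule 75): 10100000110110

Answer: 10100000110110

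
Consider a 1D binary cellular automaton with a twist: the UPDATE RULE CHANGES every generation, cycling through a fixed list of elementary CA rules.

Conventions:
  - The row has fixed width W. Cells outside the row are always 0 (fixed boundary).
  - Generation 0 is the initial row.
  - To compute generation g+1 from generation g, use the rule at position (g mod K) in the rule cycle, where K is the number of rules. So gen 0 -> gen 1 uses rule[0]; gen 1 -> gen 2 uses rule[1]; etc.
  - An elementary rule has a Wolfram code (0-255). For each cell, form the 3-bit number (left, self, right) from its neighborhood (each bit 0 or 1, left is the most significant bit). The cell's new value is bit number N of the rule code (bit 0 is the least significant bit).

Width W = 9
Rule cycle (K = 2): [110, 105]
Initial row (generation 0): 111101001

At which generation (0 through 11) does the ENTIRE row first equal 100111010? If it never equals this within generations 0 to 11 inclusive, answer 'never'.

Gen 0: 111101001
Gen 1 (rule 110): 100111011
Gen 2 (rule 105): 000101111
Gen 3 (rule 110): 001111001
Gen 4 (rule 105): 101001000
Gen 5 (rule 110): 111011000
Gen 6 (rule 105): 101111011
Gen 7 (rule 110): 111001111
Gen 8 (rule 105): 101001001
Gen 9 (rule 110): 111011011
Gen 10 (rule 105): 101111111
Gen 11 (rule 110): 111000001

Answer: never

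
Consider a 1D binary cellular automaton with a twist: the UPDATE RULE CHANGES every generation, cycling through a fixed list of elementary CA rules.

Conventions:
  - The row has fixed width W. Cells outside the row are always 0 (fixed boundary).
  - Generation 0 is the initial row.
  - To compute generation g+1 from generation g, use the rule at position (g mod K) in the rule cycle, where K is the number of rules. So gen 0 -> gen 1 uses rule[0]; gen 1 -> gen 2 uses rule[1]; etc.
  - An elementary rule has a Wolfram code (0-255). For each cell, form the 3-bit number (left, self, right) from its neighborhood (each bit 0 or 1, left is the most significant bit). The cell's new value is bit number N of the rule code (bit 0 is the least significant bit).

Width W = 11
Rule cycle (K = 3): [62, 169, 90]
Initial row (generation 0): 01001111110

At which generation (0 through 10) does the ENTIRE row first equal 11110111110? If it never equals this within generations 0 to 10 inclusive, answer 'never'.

Gen 0: 01001111110
Gen 1 (rule 62): 11111000001
Gen 2 (rule 169): 11110011100
Gen 3 (rule 90): 10011110110
Gen 4 (rule 62): 11110001101
Gen 5 (rule 169): 11100101010
Gen 6 (rule 90): 10111000001
Gen 7 (rule 62): 11100100011
Gen 8 (rule 169): 11000001010
Gen 9 (rule 90): 11100010001
Gen 10 (rule 62): 10010111011

Answer: never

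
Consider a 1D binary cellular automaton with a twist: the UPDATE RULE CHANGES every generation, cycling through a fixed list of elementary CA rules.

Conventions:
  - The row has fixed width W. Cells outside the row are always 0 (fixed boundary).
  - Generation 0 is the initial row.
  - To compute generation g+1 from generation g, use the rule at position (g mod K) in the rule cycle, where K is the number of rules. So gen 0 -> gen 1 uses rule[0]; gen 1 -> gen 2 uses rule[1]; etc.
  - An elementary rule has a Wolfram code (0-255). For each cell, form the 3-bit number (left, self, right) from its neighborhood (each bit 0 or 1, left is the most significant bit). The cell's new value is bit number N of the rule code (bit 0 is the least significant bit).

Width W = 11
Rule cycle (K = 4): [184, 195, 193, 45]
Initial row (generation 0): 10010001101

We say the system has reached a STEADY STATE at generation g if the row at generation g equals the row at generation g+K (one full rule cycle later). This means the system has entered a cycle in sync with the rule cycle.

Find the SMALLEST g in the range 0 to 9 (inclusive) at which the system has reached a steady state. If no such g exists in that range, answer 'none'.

Gen 0: 10010001101
Gen 1 (rule 184): 01001001010
Gen 2 (rule 195): 10010010000
Gen 3 (rule 193): 00000000111
Gen 4 (rule 45): 11111110100
Gen 5 (rule 184): 11111101010
Gen 6 (rule 195): 01111100000
Gen 7 (rule 193): 00111101111
Gen 8 (rule 45): 10100011000
Gen 9 (rule 184): 01010010100
Gen 10 (rule 195): 10000100001
Gen 11 (rule 193): 00110001100
Gen 12 (rule 45): 10100101001
Gen 13 (rule 184): 01010010100

Answer: 9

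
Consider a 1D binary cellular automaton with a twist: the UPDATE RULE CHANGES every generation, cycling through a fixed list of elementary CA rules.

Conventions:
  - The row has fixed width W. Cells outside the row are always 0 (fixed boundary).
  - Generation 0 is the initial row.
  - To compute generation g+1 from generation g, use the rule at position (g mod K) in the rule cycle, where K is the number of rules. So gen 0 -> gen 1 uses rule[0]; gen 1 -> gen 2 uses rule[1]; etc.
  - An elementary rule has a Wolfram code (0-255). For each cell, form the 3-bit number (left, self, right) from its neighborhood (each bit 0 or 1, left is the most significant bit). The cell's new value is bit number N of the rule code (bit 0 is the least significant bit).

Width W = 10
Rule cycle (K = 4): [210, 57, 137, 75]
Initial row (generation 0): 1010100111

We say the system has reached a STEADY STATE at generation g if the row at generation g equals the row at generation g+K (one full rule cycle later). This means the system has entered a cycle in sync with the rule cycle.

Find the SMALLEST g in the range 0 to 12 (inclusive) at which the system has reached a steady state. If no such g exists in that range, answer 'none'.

Answer: 3

Derivation:
Gen 0: 1010100111
Gen 1 (rule 210): 0000011011
Gen 2 (rule 57): 1111010110
Gen 3 (rule 137): 1110000100
Gen 4 (rule 75): 1010111001
Gen 5 (rule 210): 0000011110
Gen 6 (rule 57): 1111010001
Gen 7 (rule 137): 1110000100
Gen 8 (rule 75): 1010111001
Gen 9 (rule 210): 0000011110
Gen 10 (rule 57): 1111010001
Gen 11 (rule 137): 1110000100
Gen 12 (rule 75): 1010111001
Gen 13 (rule 210): 0000011110
Gen 14 (rule 57): 1111010001
Gen 15 (rule 137): 1110000100
Gen 16 (rule 75): 1010111001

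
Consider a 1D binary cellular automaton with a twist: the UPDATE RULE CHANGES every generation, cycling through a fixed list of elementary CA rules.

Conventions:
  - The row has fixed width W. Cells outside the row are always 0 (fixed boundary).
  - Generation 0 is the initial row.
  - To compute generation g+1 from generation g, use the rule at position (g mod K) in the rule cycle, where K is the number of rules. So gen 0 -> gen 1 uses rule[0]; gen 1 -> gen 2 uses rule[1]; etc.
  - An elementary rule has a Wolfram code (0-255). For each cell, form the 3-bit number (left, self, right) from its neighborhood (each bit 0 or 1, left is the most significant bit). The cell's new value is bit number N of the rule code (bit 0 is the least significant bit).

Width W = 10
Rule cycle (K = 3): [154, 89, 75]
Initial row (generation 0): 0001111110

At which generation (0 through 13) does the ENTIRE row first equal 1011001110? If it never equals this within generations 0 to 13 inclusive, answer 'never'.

Answer: never

Derivation:
Gen 0: 0001111110
Gen 1 (rule 154): 0011111101
Gen 2 (rule 89): 1010000100
Gen 3 (rule 75): 0000111001
Gen 4 (rule 154): 0001110110
Gen 5 (rule 89): 1101010111
Gen 6 (rule 75): 1100000101
Gen 7 (rule 154): 1010001000
Gen 8 (rule 89): 0001100111
Gen 9 (rule 75): 1111101101
Gen 10 (rule 154): 1111001000
Gen 11 (rule 89): 1001100111
Gen 12 (rule 75): 0011101101
Gen 13 (rule 154): 0111001000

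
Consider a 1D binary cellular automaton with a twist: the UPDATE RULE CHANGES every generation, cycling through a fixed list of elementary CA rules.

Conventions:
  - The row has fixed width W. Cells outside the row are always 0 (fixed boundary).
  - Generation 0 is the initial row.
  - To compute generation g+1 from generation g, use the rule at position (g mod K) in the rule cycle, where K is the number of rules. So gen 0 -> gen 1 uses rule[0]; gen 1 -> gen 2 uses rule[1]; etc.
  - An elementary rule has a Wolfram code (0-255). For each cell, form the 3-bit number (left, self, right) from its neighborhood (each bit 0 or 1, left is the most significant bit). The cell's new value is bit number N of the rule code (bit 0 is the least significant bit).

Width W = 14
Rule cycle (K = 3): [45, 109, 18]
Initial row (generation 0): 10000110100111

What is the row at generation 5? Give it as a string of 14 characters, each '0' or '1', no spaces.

Answer: 10000001110011

Derivation:
Gen 0: 10000110100111
Gen 1 (rule 45): 10110101100100
Gen 2 (rule 109): 11111111100101
Gen 3 (rule 18): 00000000011000
Gen 4 (rule 45): 11111111010011
Gen 5 (rule 109): 10000001110011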